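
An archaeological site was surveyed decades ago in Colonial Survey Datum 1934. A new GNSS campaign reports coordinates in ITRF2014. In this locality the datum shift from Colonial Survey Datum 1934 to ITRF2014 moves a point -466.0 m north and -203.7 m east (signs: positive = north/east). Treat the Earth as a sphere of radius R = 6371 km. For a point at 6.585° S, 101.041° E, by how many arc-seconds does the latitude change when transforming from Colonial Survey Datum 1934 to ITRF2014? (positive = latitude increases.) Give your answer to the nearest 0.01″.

On a sphere of radius R, 1 rad of latitude = R, so Δφ = ΔN / R = -466.0 / 6371000 = -7.3144e-05 rad = -15.087″.

Δφ = -15.09″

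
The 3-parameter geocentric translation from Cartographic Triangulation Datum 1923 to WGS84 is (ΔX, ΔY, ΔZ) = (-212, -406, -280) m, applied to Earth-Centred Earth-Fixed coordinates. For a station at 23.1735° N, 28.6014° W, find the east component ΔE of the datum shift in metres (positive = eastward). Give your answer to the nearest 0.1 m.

ΔE = -457.9 m

The local east axis at (φ, λ) is (−sin λ, cos λ, 0), so ΔE = −sin(-28.6014°)·(-212) + cos(-28.6014°)·(-406) = -457.94 m.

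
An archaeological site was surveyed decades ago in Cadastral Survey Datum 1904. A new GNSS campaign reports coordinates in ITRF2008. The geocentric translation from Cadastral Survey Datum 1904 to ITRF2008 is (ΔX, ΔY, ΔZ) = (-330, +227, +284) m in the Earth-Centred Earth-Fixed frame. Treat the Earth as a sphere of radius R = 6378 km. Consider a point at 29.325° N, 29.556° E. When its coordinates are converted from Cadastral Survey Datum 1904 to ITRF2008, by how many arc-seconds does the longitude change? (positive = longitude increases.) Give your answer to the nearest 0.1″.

Δλ = 13.4″

sin φ = 0.489763, cos φ = 0.871856, sin λ = 0.493274, cos λ = 0.869874.
East component: ΔE = −sin λ·ΔX + cos λ·ΔY = −(0.493274)(-330) + (0.869874)(227) = 360.24 m.
1° of latitude spans πR/180 = 111317 m; at latitude φ, 1° of longitude spans that × cos φ = 97052.4 m, so Δλ = 360.24 / 97052.4 × 3600 = 13.363″.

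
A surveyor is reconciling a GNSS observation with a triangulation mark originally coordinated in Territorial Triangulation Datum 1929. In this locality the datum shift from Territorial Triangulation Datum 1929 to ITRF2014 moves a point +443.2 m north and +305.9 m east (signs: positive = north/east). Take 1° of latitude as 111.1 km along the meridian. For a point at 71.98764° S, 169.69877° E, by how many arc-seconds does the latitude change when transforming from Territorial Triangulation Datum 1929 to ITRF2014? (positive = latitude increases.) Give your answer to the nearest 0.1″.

1° of latitude = 111.1 km, so Δφ = 443.2 / 111100 = 0.0039892° = 14.361″.

Δφ = 14.4″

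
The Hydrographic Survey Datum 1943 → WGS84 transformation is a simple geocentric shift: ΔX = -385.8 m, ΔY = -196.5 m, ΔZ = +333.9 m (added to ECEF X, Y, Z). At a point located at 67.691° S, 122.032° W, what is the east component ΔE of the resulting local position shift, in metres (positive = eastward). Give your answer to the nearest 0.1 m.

ΔE = -222.8 m

The local east axis at (φ, λ) is (−sin λ, cos λ, 0), so ΔE = −sin(-122.032°)·(-385.8) + cos(-122.032°)·(-196.5) = -222.84 m.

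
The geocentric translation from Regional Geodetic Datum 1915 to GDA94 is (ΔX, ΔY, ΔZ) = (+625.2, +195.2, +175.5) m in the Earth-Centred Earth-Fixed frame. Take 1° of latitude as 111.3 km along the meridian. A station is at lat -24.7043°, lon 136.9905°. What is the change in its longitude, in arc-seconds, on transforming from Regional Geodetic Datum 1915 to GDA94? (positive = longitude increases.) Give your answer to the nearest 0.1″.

Δλ = -20.3″

sin φ = -0.417935, cos φ = 0.908477, sin λ = 0.682120, cos λ = -0.731241.
East component: ΔE = −sin λ·ΔX + cos λ·ΔY = −(0.682120)(625.2) + (-0.731241)(195.2) = -569.20 m.
1° of latitude spans 111300 m; at latitude φ, 1° of longitude spans that × cos φ = 101113.5 m, so Δλ = -569.20 / 101113.5 × 3600 = -20.266″.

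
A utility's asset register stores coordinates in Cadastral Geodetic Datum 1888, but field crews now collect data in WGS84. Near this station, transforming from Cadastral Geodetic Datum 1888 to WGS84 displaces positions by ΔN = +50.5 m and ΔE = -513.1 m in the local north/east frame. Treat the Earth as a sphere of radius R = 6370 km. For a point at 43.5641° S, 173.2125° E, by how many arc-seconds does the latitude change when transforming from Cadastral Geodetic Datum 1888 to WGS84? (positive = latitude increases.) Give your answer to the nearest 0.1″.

On a sphere of radius R, 1 rad of latitude = R, so Δφ = ΔN / R = 50.5 / 6370000 = 7.9278e-06 rad = 1.635″.

Δφ = 1.6″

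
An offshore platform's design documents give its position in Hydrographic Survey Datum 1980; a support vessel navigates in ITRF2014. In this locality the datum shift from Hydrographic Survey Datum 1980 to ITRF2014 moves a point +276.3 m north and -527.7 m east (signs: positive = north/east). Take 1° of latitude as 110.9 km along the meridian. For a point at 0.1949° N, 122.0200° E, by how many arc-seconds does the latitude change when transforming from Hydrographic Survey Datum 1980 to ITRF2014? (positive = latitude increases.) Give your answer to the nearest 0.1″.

Δφ = 9.0″

1° of latitude = 110.9 km, so Δφ = 276.3 / 110900 = 0.0024914° = 8.969″.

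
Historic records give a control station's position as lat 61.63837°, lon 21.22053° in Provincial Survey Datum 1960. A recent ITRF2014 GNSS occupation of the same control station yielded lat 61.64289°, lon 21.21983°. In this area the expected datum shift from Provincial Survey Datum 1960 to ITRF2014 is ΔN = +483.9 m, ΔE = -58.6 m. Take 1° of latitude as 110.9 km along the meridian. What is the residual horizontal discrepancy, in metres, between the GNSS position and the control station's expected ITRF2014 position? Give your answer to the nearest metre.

Observed coordinate differences: Δφ = +0.00452°, Δλ = -0.00070°.
Converting to metres (1° lat = 110900 m, cos φ = 0.475035): observed ΔN = 501.3 m, observed ΔE = -36.9 m.
Subtracting the expected shift leaves a residual of 501.3 − (483.9) = 17.4 m north and -36.9 − (-58.6) = 21.7 m east.
Residual distance = √(17.4² + 21.7²) = 27.8 m.

28 m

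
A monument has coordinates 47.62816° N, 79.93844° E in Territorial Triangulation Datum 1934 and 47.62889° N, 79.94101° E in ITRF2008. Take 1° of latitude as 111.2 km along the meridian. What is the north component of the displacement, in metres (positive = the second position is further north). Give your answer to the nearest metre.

ΔN = 81 m

Δφ = 47.62889° − 47.62816° = +0.00073°; Δλ = 79.94101° − 79.93844° = +0.00257°.
ΔN = Δφ × 111200 = 81.2 m; ΔE = Δλ × 111200 × cos(47.62816°) = +0.00257 × 111200 × 0.673939 = 192.6 m.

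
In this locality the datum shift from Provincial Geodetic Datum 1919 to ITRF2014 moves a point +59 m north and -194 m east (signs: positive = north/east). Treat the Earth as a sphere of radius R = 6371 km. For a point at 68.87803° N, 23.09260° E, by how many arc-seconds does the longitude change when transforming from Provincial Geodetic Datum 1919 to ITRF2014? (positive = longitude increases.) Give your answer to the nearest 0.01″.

At latitude 68.87803°, cos φ = 0.360355.
One radian of longitude at latitude φ spans R cos φ, so Δλ = ΔE / (R cos φ) = -194.0 / (6371000 × 0.360355) = -8.4501e-05 rad = -17.430″.

Δλ = -17.43″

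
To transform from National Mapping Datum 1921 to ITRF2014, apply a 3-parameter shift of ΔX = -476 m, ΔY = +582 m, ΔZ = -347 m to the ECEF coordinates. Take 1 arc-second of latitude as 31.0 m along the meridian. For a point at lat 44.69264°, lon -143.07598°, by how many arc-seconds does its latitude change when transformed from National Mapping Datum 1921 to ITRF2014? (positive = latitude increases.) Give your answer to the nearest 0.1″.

sin φ = 0.703303, cos φ = 0.710890, sin λ = -0.600755, cos λ = -0.799433.
North component: ΔN = −sin φ cos λ·ΔX − sin φ sin λ·ΔY + cos φ·ΔZ = −(0.703303)(-0.799433)(-476) − (0.703303)(-0.600755)(582) + (0.710890)(-347) = -268.40 m.
1° of latitude spans 3600 × 31.00 = 111600 m, so Δφ = -268.40 / 111600 × 3600 = -8.658″.

Δφ = -8.7″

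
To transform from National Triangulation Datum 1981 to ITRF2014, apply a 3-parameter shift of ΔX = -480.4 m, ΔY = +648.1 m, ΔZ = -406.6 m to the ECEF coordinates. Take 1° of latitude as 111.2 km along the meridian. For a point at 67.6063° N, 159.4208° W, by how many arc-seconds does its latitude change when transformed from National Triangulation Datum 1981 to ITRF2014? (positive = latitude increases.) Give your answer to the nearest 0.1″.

sin φ = 0.924588, cos φ = 0.380969, sin λ = -0.351502, cos λ = -0.936187.
North component: ΔN = −sin φ cos λ·ΔX − sin φ sin λ·ΔY + cos φ·ΔZ = −(0.924588)(-0.936187)(-480.4) − (0.924588)(-0.351502)(648.1) + (0.380969)(-406.6) = -360.10 m.
1° of latitude spans 111200 m, so Δφ = -360.10 / 111200 × 3600 = -11.658″.

Δφ = -11.7″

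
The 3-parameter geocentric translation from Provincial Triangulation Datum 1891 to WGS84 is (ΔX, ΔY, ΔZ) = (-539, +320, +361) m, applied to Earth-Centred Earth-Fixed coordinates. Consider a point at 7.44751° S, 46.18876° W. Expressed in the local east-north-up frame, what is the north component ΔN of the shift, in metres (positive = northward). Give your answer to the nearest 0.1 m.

ΔN = 279.7 m

At φ = -7.44751°, λ = -46.18876°: sin φ = -0.129618, cos φ = 0.991564, sin λ = -0.721624, cos λ = 0.692285.
ΔN = −sin φ cos λ·ΔX − sin φ sin λ·ΔY + cos φ·ΔZ = −(-0.129618)(0.692285)(-539) − (-0.129618)(-0.721624)(320) + (0.991564)(361) = 279.66 m.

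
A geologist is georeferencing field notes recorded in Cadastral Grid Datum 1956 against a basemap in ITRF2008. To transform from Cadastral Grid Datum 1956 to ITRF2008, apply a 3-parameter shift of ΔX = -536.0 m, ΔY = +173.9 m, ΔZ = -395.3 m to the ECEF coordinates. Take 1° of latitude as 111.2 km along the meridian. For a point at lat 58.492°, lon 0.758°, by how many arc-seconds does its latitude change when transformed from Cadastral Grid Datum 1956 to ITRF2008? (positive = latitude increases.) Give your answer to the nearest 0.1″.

Δφ = 8.0″

sin φ = 0.852567, cos φ = 0.522618, sin λ = 0.013229, cos λ = 0.999912.
North component: ΔN = −sin φ cos λ·ΔX − sin φ sin λ·ΔY + cos φ·ΔZ = −(0.852567)(0.999912)(-536.0) − (0.852567)(0.013229)(173.9) + (0.522618)(-395.3) = 248.38 m.
1° of latitude spans 111200 m, so Δφ = 248.38 / 111200 × 3600 = 8.041″.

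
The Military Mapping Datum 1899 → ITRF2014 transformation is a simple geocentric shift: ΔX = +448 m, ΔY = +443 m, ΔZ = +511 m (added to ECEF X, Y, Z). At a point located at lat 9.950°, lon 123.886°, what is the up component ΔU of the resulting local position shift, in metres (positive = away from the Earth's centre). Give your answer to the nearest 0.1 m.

ΔU = 204.5 m

At φ = 9.950°, λ = 123.886°: sin φ = 0.172789, cos φ = 0.984959, sin λ = 0.830149, cos λ = -0.557542.
ΔU = cos φ cos λ·ΔX + cos φ sin λ·ΔY + sin φ·ΔZ = (0.984959)(-0.557542)(448) + (0.984959)(0.830149)(443) + (0.172789)(511) = 204.50 m.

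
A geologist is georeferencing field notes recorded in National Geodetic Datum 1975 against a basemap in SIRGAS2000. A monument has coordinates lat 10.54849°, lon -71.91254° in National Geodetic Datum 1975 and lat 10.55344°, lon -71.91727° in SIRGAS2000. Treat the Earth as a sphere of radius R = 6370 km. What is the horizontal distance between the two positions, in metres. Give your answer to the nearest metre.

Δφ = 10.55344° − 10.54849° = +0.00495°; Δλ = -71.91727° − -71.91254° = -0.00473°.
1° along a meridian = πR/180 = 111177 m.
ΔN = Δφ × 111177 = 550.3 m; ΔE = Δλ × 111177 × cos(10.54849°) = -0.00473 × 111177 × 0.983100 = -517.0 m.
Distance = √(ΔE² + ΔN²) = √((-517.0)² + 550.3²) = 755.1 m.

755 m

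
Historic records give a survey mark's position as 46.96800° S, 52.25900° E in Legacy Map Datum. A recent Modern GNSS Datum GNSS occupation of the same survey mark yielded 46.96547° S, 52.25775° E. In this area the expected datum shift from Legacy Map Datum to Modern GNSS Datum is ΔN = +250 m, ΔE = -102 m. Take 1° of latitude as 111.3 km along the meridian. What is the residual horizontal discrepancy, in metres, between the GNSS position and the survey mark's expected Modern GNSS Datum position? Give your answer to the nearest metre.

Observed coordinate differences: Δφ = +0.00253°, Δλ = -0.00125°.
Converting to metres (1° lat = 111300 m, cos φ = 0.682407): observed ΔN = 281.6 m, observed ΔE = -94.9 m.
Subtracting the expected shift leaves a residual of 281.6 − (250) = 31.6 m north and -94.9 − (-102) = 7.1 m east.
Residual distance = √(31.6² + 7.1²) = 32.4 m.

32 m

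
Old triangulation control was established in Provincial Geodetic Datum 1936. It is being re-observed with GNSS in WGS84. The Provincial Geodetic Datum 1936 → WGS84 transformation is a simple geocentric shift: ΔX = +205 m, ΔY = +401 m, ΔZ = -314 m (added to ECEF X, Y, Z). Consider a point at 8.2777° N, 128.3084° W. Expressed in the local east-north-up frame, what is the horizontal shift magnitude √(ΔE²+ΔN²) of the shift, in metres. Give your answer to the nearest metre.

262 m

The local east axis at (φ, λ) is (−sin λ, cos λ, 0), so ΔE = −sin(-128.3084°)·205 + cos(-128.3084°)·401 = -87.72 m.
The local north axis is (−sin φ cos λ, −sin φ sin λ, cos φ), giving ΔN = 18.296 + 45.302 − 310.729 = -247.13 m.
Horizontal magnitude = √(ΔE² + ΔN²) = √((-87.72)² + (-247.13)²) = 262.24 m.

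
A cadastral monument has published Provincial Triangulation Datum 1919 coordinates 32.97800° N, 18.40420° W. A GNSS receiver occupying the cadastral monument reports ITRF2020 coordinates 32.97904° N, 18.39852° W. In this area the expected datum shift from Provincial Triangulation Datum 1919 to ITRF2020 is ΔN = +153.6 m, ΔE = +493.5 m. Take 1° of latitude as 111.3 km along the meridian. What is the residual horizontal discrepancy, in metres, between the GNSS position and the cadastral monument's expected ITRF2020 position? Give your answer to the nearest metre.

Observed coordinate differences: Δφ = +0.00104°, Δλ = +0.00568°.
Converting to metres (1° lat = 111300 m, cos φ = 0.838880): observed ΔN = 115.8 m, observed ΔE = 530.3 m.
Subtracting the expected shift leaves a residual of 115.8 − (153.6) = -37.8 m north and 530.3 − (493.5) = 36.8 m east.
Residual distance = √((-37.8)² + 36.8²) = 52.8 m.

53 m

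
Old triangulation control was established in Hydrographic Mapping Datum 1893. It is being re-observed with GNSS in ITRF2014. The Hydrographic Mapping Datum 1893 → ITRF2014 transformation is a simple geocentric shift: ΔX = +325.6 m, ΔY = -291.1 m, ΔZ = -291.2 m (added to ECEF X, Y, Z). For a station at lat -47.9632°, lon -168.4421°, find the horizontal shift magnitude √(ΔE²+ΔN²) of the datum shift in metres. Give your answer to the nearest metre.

At φ = -47.9632°, λ = -168.4421°: sin φ = -0.742715, cos φ = 0.669608, sin λ = -0.200358, cos λ = -0.979723.
ΔE = −sin λ·ΔX + cos λ·ΔY = −(-0.200358)·(325.6) + (-0.979723)·(-291.1) = 350.43 m.
ΔN = −sin φ cos λ·ΔX − sin φ sin λ·ΔY + cos φ·ΔZ = −(-0.742715)(-0.979723)(325.6) − (-0.742715)(-0.200358)(-291.1) + (0.669608)(-291.2) = -388.60 m.
Horizontal magnitude = √(ΔE² + ΔN²) = √(350.43² + (-388.60)²) = 523.27 m.

523 m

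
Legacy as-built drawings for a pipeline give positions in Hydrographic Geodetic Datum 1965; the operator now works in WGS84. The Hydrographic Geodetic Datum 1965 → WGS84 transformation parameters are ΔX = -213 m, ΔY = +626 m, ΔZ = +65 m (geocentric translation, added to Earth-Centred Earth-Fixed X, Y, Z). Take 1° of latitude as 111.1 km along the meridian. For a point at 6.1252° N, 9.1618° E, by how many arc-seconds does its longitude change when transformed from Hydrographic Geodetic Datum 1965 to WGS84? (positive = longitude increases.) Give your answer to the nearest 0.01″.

Δλ = 21.25″

sin φ = 0.106701, cos φ = 0.994291, sin λ = 0.159223, cos λ = 0.987243.
East component: ΔE = −sin λ·ΔX + cos λ·ΔY = −(0.159223)(-213) + (0.987243)(626) = 651.93 m.
1° of latitude spans 111100 m; at latitude φ, 1° of longitude spans that × cos φ = 110465.7 m, so Δλ = 651.93 / 110465.7 × 3600 = 21.246″.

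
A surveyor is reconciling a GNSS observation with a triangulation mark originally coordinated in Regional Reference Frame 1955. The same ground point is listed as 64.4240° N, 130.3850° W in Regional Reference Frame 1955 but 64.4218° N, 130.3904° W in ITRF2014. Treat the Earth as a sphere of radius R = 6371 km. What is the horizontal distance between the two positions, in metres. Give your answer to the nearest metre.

356 m

Δφ = 64.4218° − 64.4240° = -0.0022°; Δλ = -130.3904° − -130.3850° = -0.0054°.
1° along a meridian = πR/180 = 111195 m.
ΔN = Δφ × 111195 = -244.6 m; ΔE = Δλ × 111195 × cos(64.4240°) = -0.0054 × 111195 × 0.431708 = -259.2 m.
Distance = √(ΔE² + ΔN²) = √((-259.2)² + (-244.6)²) = 356.4 m.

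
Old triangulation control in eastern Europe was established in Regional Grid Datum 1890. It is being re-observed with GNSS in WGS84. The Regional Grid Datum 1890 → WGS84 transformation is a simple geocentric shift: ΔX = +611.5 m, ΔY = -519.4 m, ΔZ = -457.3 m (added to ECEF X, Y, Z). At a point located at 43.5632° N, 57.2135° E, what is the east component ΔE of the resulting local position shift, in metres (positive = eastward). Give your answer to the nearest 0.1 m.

ΔE = -795.3 m

At φ = 43.5632°, λ = 57.2135°: sin φ = 0.689154, cos φ = 0.724615, sin λ = 0.840694, cos λ = 0.541510.
ΔE = −sin λ·ΔX + cos λ·ΔY = −(0.840694)·(611.5) + (0.541510)·(-519.4) = -795.34 m.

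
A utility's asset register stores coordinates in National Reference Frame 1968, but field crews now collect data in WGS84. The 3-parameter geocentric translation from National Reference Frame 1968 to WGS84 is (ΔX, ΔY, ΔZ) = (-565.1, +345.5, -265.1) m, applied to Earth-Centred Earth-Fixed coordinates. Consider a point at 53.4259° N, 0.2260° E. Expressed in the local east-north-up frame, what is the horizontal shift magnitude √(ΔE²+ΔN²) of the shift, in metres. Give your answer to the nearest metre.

456 m

At φ = 53.4259°, λ = 0.2260°: sin φ = 0.803087, cos φ = 0.595862, sin λ = 0.003944, cos λ = 0.999992.
ΔE = −sin λ·ΔX + cos λ·ΔY = −(0.003944)·(-565.1) + (0.999992)·(345.5) = 347.73 m.
ΔN = −sin φ cos λ·ΔX − sin φ sin λ·ΔY + cos φ·ΔZ = −(0.803087)(0.999992)(-565.1) − (0.803087)(0.003944)(345.5) + (0.595862)(-265.1) = 294.76 m.
Horizontal magnitude = √(ΔE² + ΔN²) = √(347.73² + 294.76²) = 455.85 m.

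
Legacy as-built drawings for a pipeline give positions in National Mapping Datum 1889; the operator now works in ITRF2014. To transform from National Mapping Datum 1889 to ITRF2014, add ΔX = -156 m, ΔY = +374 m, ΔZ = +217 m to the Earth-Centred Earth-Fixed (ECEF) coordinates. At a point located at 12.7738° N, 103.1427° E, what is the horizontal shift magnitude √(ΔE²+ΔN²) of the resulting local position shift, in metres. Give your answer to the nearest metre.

140 m

The local east axis at (φ, λ) is (−sin λ, cos λ, 0), so ΔE = −sin(103.1427°)·(-156) + cos(103.1427°)·374 = 66.87 m.
The local north axis is (−sin φ cos λ, −sin φ sin λ, cos φ), giving ΔN = -7.843 − 80.526 + 211.629 = 123.26 m.
Horizontal magnitude = √(ΔE² + ΔN²) = √(66.87² + 123.26²) = 140.23 m.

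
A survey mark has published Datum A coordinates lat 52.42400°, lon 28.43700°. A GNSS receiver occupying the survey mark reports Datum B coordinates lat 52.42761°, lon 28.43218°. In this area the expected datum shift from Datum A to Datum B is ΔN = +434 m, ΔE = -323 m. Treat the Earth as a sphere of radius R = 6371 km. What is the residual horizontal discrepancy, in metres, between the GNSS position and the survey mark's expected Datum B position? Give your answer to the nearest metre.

Observed coordinate differences: Δφ = +0.00361°, Δλ = -0.00482°.
Converting to metres (1° lat = 111195 m, cos φ = 0.609813): observed ΔN = 401.4 m, observed ΔE = -326.8 m.
Subtracting the expected shift leaves a residual of 401.4 − (434) = -32.6 m north and -326.8 − (-323) = -3.8 m east.
Residual distance = √((-32.6)² + (-3.8)²) = 32.8 m.

33 m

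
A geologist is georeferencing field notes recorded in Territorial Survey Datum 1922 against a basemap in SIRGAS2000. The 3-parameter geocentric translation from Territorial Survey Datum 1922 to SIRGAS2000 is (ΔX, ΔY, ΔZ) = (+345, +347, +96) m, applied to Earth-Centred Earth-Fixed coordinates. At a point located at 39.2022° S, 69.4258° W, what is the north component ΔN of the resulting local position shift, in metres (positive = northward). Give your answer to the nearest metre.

The local north axis is (−sin φ cos λ, −sin φ sin λ, cos φ), giving ΔN = 76.631 − 205.336 + 74.392 = -54.31 m.

ΔN = -54 m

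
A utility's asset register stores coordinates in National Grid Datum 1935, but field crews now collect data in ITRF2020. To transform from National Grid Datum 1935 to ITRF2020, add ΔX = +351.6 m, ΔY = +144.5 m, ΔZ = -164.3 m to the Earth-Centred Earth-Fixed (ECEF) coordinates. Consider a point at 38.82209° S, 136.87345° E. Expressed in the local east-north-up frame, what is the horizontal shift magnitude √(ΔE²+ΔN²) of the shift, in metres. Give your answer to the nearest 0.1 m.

413.6 m

At φ = -38.82209°, λ = 136.87345°: sin φ = -0.626904, cos φ = 0.779096, sin λ = 0.683612, cos λ = -0.729846.
ΔE = −sin λ·ΔX + cos λ·ΔY = −(0.683612)·(351.6) + (-0.729846)·(144.5) = -345.82 m.
ΔN = −sin φ cos λ·ΔX − sin φ sin λ·ΔY + cos φ·ΔZ = −(-0.626904)(-0.729846)(351.6) − (-0.626904)(0.683612)(144.5) + (0.779096)(-164.3) = -226.95 m.
Horizontal magnitude = √(ΔE² + ΔN²) = √((-345.82)² + (-226.95)²) = 413.64 m.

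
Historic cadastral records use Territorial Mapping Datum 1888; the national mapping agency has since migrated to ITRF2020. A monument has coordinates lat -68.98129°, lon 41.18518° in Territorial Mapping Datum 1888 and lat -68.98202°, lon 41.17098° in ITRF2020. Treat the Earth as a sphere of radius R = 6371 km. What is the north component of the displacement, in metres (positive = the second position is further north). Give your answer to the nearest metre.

Δφ = -68.98202° − -68.98129° = -0.00073°; Δλ = 41.17098° − 41.18518° = -0.01420°.
1° along a meridian = πR/180 = 111195 m.
ΔN = Δφ × 111195 = -81.2 m; ΔE = Δλ × 111195 × cos(-68.98129°) = -0.01420 × 111195 × 0.358673 = -566.3 m.

ΔN = -81 m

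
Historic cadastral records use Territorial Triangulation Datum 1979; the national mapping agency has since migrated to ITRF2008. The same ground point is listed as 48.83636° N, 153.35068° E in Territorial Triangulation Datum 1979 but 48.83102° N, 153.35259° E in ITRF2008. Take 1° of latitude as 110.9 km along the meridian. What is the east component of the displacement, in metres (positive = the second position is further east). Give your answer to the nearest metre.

Δφ = 48.83102° − 48.83636° = -0.00534°; Δλ = 153.35259° − 153.35068° = +0.00191°.
ΔN = Δφ × 110900 = -592.2 m; ΔE = Δλ × 110900 × cos(48.83636°) = +0.00191 × 110900 × 0.658212 = 139.4 m.

ΔE = 139 m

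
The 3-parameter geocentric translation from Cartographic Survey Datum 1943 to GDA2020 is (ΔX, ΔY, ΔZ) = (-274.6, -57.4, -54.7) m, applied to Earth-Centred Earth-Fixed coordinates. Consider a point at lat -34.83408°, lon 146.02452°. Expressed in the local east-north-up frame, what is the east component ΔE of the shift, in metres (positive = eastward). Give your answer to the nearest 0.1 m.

At φ = -34.83408°, λ = 146.02452°: sin φ = -0.571202, cos φ = 0.820810, sin λ = 0.558838, cos λ = -0.829277.
ΔE = −sin λ·ΔX + cos λ·ΔY = −(0.558838)·(-274.6) + (-0.829277)·(-57.4) = 201.06 m.

ΔE = 201.1 m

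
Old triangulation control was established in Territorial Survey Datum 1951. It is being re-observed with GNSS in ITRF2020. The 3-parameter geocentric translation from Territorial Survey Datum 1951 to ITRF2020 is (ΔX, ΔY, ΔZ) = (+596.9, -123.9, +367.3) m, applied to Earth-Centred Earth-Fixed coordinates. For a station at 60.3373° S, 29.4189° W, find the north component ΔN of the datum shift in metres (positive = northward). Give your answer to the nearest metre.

At φ = -60.3373°, λ = -29.4189°: sin φ = -0.868954, cos φ = 0.494893, sin λ = -0.491191, cos λ = 0.871052.
ΔN = −sin φ cos λ·ΔX − sin φ sin λ·ΔY + cos φ·ΔZ = −(-0.868954)(0.871052)(596.9) − (-0.868954)(-0.491191)(-123.9) + (0.494893)(367.3) = 686.45 m.

ΔN = 686 m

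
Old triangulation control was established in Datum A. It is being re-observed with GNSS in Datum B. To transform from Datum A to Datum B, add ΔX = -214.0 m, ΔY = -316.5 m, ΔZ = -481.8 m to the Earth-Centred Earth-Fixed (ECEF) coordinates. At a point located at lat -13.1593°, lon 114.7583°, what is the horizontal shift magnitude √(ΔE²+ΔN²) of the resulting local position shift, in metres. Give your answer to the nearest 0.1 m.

At φ = -13.1593°, λ = 114.7583°: sin φ = -0.227659, cos φ = 0.973741, sin λ = 0.908083, cos λ = -0.418791.
ΔE = −sin λ·ΔX + cos λ·ΔY = −(0.908083)·(-214.0) + (-0.418791)·(-316.5) = 326.88 m.
ΔN = −sin φ cos λ·ΔX − sin φ sin λ·ΔY + cos φ·ΔZ = −(-0.227659)(-0.418791)(-214.0) − (-0.227659)(0.908083)(-316.5) + (0.973741)(-481.8) = -514.18 m.
Horizontal magnitude = √(ΔE² + ΔN²) = √(326.88² + (-514.18)²) = 609.28 m.

609.3 m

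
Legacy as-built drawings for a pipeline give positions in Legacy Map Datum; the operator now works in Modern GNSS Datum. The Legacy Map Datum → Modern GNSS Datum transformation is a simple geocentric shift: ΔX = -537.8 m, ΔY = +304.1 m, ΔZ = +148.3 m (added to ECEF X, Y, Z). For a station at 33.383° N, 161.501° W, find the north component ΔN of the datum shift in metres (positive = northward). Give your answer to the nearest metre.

ΔN = -104 m

The local north axis is (−sin φ cos λ, −sin φ sin λ, cos φ), giving ΔN = -280.625 + 53.091 + 123.832 = -103.70 m.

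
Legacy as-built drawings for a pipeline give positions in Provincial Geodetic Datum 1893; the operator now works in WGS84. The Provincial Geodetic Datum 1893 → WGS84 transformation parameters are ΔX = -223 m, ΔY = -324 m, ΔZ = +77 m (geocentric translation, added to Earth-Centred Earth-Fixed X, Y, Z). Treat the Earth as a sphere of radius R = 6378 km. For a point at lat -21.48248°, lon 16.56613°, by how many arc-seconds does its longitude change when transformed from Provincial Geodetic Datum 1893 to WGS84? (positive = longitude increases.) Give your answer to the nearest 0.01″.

Δλ = -8.58″

sin φ = -0.366217, cos φ = 0.930530, sin λ = 0.285122, cos λ = 0.958491.
East component: ΔE = −sin λ·ΔX + cos λ·ΔY = −(0.285122)(-223) + (0.958491)(-324) = -246.97 m.
1° of latitude spans πR/180 = 111317 m; at latitude φ, 1° of longitude spans that × cos φ = 103583.9 m, so Δλ = -246.97 / 103583.9 × 3600 = -8.583″.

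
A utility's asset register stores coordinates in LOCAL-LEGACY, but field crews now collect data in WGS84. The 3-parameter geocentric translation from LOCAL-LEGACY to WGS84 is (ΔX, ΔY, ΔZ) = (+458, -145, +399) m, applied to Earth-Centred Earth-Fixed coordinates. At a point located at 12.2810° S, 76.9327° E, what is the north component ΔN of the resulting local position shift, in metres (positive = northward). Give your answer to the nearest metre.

ΔN = 382 m

At φ = -12.2810°, λ = 76.9327°: sin φ = -0.212706, cos φ = 0.977116, sin λ = 0.974105, cos λ = 0.226095.
ΔN = −sin φ cos λ·ΔX − sin φ sin λ·ΔY + cos φ·ΔZ = −(-0.212706)(0.226095)(458) − (-0.212706)(0.974105)(-145) + (0.977116)(399) = 381.85 m.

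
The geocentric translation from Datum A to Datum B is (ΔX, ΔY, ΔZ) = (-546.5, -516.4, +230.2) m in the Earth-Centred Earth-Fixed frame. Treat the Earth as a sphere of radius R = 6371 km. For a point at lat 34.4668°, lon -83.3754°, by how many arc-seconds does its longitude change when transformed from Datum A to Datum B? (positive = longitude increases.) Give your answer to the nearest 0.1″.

Δλ = -23.7″

sin φ = 0.565929, cos φ = 0.824454, sin λ = -0.993323, cos λ = 0.115364.
East component: ΔE = −sin λ·ΔX + cos λ·ΔY = −(-0.993323)(-546.5) + (0.115364)(-516.4) = -602.42 m.
1° of latitude spans πR/180 = 111195 m; at latitude φ, 1° of longitude spans that × cos φ = 91675.1 m, so Δλ = -602.42 / 91675.1 × 3600 = -23.657″.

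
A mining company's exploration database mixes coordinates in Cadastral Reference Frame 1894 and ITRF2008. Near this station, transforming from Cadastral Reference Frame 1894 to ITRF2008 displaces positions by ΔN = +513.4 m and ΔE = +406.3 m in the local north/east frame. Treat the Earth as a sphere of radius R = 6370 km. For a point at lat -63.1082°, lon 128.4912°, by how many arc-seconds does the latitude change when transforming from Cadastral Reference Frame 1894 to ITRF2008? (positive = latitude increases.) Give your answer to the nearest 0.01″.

On a sphere of radius R, 1 rad of latitude = R, so Δφ = ΔN / R = 513.4 / 6370000 = 8.0597e-05 rad = 16.624″.

Δφ = 16.62″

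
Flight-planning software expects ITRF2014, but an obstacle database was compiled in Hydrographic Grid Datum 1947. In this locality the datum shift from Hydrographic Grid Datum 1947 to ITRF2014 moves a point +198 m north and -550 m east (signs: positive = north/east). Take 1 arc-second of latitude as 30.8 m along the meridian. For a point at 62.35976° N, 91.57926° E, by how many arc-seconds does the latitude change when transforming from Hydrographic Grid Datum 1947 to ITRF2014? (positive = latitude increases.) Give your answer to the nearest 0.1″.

1″ of latitude = 30.80 m, so Δφ = 198.0 / 30.80 = 6.429″.

Δφ = 6.4″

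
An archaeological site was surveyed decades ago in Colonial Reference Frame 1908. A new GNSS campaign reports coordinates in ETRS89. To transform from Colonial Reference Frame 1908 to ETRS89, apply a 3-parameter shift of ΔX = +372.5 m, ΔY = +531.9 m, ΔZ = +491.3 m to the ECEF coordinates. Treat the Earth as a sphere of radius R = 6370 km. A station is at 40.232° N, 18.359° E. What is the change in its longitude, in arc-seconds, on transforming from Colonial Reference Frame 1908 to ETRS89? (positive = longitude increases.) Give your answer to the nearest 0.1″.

sin φ = 0.645884, cos φ = 0.763435, sin λ = 0.314970, cos λ = 0.949102.
East component: ΔE = −sin λ·ΔX + cos λ·ΔY = −(0.314970)(372.5) + (0.949102)(531.9) = 387.50 m.
1° of latitude spans πR/180 = 111177 m; at latitude φ, 1° of longitude spans that × cos φ = 84876.8 m, so Δλ = 387.50 / 84876.8 × 3600 = 16.436″.

Δλ = 16.4″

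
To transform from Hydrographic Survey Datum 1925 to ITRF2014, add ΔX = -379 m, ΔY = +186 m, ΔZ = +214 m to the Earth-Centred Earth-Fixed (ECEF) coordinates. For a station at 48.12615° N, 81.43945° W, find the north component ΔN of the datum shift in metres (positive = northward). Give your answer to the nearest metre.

ΔN = 322 m

At φ = 48.12615°, λ = -81.43945°: sin φ = 0.744616, cos φ = 0.667493, sin λ = -0.988859, cos λ = 0.148855.
ΔN = −sin φ cos λ·ΔX − sin φ sin λ·ΔY + cos φ·ΔZ = −(0.744616)(0.148855)(-379) − (0.744616)(-0.988859)(186) + (0.667493)(214) = 321.81 m.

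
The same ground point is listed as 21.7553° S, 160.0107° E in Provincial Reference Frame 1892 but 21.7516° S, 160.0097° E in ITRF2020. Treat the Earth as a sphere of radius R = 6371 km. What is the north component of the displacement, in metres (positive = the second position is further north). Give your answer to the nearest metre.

Δφ = -21.7516° − -21.7553° = +0.0037°; Δλ = 160.0097° − 160.0107° = -0.0010°.
1° along a meridian = πR/180 = 111195 m.
ΔN = Δφ × 111195 = 411.4 m; ΔE = Δλ × 111195 × cos(-21.7553°) = -0.0010 × 111195 × 0.928775 = -103.3 m.

ΔN = 411 m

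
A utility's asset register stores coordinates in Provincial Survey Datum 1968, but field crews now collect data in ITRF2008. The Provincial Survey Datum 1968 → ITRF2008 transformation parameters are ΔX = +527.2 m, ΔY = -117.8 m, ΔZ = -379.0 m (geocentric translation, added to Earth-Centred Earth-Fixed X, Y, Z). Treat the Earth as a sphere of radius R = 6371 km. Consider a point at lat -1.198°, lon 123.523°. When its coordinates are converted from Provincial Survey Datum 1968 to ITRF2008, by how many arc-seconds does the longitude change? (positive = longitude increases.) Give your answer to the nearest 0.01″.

sin φ = -0.020908, cos φ = 0.999781, sin λ = 0.833664, cos λ = -0.552272.
East component: ΔE = −sin λ·ΔX + cos λ·ΔY = −(0.833664)(527.2) + (-0.552272)(-117.8) = -374.45 m.
1° of latitude spans πR/180 = 111195 m; at latitude φ, 1° of longitude spans that × cos φ = 111170.6 m, so Δλ = -374.45 / 111170.6 × 3600 = -12.126″.

Δλ = -12.13″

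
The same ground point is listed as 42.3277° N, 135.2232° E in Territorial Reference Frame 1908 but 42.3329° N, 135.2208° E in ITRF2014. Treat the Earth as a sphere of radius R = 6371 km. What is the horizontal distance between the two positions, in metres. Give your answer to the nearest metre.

Δφ = 42.3329° − 42.3277° = +0.0052°; Δλ = 135.2208° − 135.2232° = -0.0024°.
1° along a meridian = πR/180 = 111195 m.
ΔN = Δφ × 111195 = 578.2 m; ΔE = Δλ × 111195 × cos(42.3277°) = -0.0024 × 111195 × 0.739306 = -197.3 m.
Distance = √(ΔE² + ΔN²) = √((-197.3)² + 578.2²) = 610.9 m.

611 m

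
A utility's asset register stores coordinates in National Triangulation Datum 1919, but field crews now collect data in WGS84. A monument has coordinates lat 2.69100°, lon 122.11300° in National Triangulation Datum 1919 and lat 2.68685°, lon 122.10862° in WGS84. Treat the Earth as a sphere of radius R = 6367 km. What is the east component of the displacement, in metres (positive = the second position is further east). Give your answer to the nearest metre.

ΔE = -486 m

Δφ = 2.68685° − 2.69100° = -0.00415°; Δλ = 122.10862° − 122.11300° = -0.00438°.
1° along a meridian = πR/180 = 111125 m.
ΔN = Δφ × 111125 = -461.2 m; ΔE = Δλ × 111125 × cos(2.69100°) = -0.00438 × 111125 × 0.998897 = -486.2 m.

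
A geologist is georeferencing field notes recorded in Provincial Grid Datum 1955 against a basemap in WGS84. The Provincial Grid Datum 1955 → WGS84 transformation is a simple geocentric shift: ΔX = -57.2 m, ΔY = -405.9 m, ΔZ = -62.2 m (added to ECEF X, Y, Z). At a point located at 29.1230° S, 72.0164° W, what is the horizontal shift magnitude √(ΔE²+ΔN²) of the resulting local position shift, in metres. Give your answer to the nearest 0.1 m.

The local east axis at (φ, λ) is (−sin λ, cos λ, 0), so ΔE = −sin(-72.0164°)·(-57.2) + cos(-72.0164°)·(-405.9) = -179.72 m.
The local north axis is (−sin φ cos λ, −sin φ sin λ, cos φ), giving ΔN = -8.595 + 187.895 − 54.336 = 124.96 m.
Horizontal magnitude = √(ΔE² + ΔN²) = √((-179.72)² + 124.96²) = 218.90 m.

218.9 m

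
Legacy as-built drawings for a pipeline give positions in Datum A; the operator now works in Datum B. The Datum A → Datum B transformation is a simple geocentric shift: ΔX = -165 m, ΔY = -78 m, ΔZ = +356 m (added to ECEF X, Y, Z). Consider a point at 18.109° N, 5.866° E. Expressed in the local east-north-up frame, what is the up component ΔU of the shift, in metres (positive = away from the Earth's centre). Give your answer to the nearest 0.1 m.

At φ = 18.109°, λ = 5.866°: sin φ = 0.310826, cos φ = 0.950467, sin λ = 0.102202, cos λ = 0.994764.
ΔU = cos φ cos λ·ΔX + cos φ sin λ·ΔY + sin φ·ΔZ = (0.950467)(0.994764)(-165) + (0.950467)(0.102202)(-78) + (0.310826)(356) = -52.93 m.

ΔU = -52.9 m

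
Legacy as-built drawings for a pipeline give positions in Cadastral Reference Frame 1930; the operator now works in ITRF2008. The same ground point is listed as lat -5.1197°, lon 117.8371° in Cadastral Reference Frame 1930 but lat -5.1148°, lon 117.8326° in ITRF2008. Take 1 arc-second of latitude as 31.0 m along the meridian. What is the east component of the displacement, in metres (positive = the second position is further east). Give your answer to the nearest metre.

Δφ = -5.1148° − -5.1197° = +0.0049°; Δλ = 117.8326° − 117.8371° = -0.0045°.
1° of latitude = 3600 × 31.00 = 111600 m.
ΔN = Δφ × 111600 = 546.8 m; ΔE = Δλ × 111600 × cos(-5.1197°) = -0.0045 × 111600 × 0.996010 = -500.2 m.

ΔE = -500 m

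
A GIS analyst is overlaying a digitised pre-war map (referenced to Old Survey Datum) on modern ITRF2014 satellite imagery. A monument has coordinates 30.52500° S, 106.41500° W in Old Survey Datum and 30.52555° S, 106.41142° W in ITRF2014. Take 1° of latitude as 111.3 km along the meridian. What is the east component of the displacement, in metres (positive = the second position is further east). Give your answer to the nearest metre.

Δφ = -30.52555° − -30.52500° = -0.00055°; Δλ = -106.41142° − -106.41500° = +0.00358°.
ΔN = Δφ × 111300 = -61.2 m; ΔE = Δλ × 111300 × cos(-30.52500°) = +0.00358 × 111300 × 0.861408 = 343.2 m.

ΔE = 343 m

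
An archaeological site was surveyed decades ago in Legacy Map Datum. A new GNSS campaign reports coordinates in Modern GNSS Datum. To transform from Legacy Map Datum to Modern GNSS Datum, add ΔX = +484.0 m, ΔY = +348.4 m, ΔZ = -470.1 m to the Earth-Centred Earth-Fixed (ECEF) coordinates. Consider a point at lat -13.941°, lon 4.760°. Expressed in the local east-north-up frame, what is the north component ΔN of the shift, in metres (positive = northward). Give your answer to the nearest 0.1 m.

At φ = -13.941°, λ = 4.760°: sin φ = -0.240923, cos φ = 0.970544, sin λ = 0.082982, cos λ = 0.996551.
ΔN = −sin φ cos λ·ΔX − sin φ sin λ·ΔY + cos φ·ΔZ = −(-0.240923)(0.996551)(484.0) − (-0.240923)(0.082982)(348.4) + (0.970544)(-470.1) = -333.08 m.

ΔN = -333.1 m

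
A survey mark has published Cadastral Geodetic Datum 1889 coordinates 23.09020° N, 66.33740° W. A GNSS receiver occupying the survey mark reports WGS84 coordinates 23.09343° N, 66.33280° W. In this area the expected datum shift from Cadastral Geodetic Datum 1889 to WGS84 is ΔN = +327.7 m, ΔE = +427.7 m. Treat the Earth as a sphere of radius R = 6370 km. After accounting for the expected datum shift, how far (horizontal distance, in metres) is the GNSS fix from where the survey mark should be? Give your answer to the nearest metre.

Observed coordinate differences: Δφ = +0.00323°, Δλ = +0.00460°.
Converting to metres (1° lat = 111177 m, cos φ = 0.919889): observed ΔN = 359.1 m, observed ΔE = 470.4 m.
Subtracting the expected shift leaves a residual of 359.1 − (327.7) = 31.4 m north and 470.4 − (427.7) = 42.7 m east.
Residual distance = √(31.4² + 42.7²) = 53.0 m.

53 m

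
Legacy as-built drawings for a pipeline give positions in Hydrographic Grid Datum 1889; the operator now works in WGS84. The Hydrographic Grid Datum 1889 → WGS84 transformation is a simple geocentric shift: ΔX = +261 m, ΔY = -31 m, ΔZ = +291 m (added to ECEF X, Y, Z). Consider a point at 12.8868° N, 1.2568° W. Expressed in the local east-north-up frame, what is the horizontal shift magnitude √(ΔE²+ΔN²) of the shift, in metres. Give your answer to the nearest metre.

At φ = 12.8868°, λ = -1.2568°: sin φ = 0.223026, cos φ = 0.974813, sin λ = -0.021934, cos λ = 0.999759.
ΔE = −sin λ·ΔX + cos λ·ΔY = −(-0.021934)·(261) + (0.999759)·(-31) = -25.27 m.
ΔN = −sin φ cos λ·ΔX − sin φ sin λ·ΔY + cos φ·ΔZ = −(0.223026)(0.999759)(261) − (0.223026)(-0.021934)(-31) + (0.974813)(291) = 225.32 m.
Horizontal magnitude = √(ΔE² + ΔN²) = √((-25.27)² + 225.32²) = 226.74 m.

227 m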